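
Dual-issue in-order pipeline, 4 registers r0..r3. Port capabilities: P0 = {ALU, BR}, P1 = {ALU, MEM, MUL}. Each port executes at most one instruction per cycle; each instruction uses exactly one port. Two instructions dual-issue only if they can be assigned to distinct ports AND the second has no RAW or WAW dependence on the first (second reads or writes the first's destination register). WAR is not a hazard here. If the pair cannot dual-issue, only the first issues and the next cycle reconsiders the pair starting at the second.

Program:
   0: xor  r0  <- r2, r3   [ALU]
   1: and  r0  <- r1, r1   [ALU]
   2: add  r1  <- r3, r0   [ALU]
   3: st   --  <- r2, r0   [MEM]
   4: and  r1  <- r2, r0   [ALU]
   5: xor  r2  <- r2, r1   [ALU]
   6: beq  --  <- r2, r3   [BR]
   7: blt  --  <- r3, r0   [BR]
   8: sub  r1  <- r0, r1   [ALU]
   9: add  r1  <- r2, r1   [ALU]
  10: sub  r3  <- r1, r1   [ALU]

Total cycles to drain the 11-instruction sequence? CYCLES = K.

CYCLES = 9

t=0 i0:xor ; WAW r0
t=1 i1:and ; RAW r0
t=2 i2,i3:add/st ; pair
t=3 i4:and ; RAW r1
t=4 i5:xor ; RAW r2
t=5 i6:beq ; no-port BR/BR
t=6 i7,i8:blt/sub ; pair
t=7 i9:add ; RAW r1
t=8 i10:sub ; tail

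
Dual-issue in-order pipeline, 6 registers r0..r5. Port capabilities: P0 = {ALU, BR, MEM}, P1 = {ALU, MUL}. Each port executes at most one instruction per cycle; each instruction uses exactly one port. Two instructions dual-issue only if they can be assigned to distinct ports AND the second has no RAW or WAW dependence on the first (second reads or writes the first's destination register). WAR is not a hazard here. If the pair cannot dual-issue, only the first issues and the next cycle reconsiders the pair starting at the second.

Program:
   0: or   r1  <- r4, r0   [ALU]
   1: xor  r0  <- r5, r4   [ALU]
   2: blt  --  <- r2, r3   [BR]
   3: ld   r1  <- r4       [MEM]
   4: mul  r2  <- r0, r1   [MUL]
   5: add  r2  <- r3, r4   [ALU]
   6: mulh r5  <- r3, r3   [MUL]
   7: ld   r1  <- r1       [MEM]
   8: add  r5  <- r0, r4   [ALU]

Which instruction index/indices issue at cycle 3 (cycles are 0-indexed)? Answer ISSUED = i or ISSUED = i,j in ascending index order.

t=0 i0&i1:or;xor ; 2-wide
t=1 i2:blt ; no-port BR/MEM
t=2 i3:ld ; RAW r1
t=3 i4:mul ; WAW r2
t=4 i5&i6:add;mulh ; 2-wide
t=5 i7&i8:ld;add ; 2-wide

ISSUED = 4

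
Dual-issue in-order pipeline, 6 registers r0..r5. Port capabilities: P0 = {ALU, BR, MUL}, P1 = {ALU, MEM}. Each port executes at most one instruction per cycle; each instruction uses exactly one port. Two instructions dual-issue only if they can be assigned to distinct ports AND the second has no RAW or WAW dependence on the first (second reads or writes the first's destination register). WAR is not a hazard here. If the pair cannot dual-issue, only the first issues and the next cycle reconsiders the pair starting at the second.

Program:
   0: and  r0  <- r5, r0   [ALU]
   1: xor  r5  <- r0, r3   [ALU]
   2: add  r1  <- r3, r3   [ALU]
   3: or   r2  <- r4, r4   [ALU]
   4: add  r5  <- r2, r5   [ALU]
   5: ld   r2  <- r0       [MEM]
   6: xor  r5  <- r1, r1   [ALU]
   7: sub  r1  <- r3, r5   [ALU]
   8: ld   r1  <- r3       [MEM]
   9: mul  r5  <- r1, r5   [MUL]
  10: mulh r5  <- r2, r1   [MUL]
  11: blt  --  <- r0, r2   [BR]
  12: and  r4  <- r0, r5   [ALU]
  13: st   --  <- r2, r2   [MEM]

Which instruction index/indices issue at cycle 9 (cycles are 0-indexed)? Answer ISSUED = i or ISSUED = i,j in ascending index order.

  cy0 -> i0 (and) RAW r0
  cy1 -> i1+i2 (xor/add) dual
  cy2 -> i3 (or) RAW r2
  cy3 -> i4+i5 (add/ld) dual
  cy4 -> i6 (xor) RAW r5
  cy5 -> i7 (sub) WAW r1
  cy6 -> i8 (ld) RAW r1
  cy7 -> i9 (mul) no-port MUL/MUL
  cy8 -> i10 (mulh) no-port MUL/BR
  cy9 -> i11+i12 (blt/and) dual
  cy10 -> i13 (st) tail

ISSUED = 11,12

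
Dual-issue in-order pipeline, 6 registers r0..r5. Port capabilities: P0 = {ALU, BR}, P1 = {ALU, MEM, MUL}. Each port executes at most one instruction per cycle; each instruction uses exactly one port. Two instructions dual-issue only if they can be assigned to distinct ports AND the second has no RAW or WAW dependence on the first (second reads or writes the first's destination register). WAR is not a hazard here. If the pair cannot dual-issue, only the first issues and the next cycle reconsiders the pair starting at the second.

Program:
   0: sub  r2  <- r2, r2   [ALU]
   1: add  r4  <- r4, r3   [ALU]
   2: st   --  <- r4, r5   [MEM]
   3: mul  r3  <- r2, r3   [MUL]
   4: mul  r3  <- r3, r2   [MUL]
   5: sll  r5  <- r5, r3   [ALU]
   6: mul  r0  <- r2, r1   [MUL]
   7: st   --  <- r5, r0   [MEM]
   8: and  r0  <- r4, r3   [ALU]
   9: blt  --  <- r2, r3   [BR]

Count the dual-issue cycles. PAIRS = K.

PAIRS = 3

t=0 i0,i1:sub.ALU add.ALU ; 2-wide
t=1 i2:st.MEM ; no-port MEM/MUL
t=2 i3:mul.MUL ; no-port MUL/MUL
t=3 i4:mul.MUL ; RAW r3
t=4 i5,i6:sll.ALU mul.MUL ; 2-wide
t=5 i7,i8:st.MEM and.ALU ; 2-wide
t=6 i9:blt.BR ; tail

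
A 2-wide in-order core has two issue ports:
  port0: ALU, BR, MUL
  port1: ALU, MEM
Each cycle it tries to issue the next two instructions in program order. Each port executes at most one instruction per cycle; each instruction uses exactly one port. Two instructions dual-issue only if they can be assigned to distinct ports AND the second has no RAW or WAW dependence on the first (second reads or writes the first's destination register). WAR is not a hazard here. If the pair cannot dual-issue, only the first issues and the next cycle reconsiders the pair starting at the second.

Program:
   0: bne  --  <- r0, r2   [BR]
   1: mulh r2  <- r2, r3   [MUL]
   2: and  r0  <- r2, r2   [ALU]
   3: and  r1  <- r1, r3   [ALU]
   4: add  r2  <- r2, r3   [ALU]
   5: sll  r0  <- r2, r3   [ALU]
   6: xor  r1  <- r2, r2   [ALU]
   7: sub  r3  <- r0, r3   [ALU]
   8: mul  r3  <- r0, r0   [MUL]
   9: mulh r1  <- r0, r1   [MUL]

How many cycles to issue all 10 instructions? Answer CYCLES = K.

CYCLES = 8

t=0 i0:bne.BR ; no-port BR/MUL
t=1 i1:mulh.MUL ; RAW r2
t=2 i2/i3:and.ALU/and.ALU ; 2-wide
t=3 i4:add.ALU ; RAW r2
t=4 i5/i6:sll.ALU/xor.ALU ; 2-wide
t=5 i7:sub.ALU ; WAW r3
t=6 i8:mul.MUL ; no-port MUL/MUL
t=7 i9:mulh.MUL ; tail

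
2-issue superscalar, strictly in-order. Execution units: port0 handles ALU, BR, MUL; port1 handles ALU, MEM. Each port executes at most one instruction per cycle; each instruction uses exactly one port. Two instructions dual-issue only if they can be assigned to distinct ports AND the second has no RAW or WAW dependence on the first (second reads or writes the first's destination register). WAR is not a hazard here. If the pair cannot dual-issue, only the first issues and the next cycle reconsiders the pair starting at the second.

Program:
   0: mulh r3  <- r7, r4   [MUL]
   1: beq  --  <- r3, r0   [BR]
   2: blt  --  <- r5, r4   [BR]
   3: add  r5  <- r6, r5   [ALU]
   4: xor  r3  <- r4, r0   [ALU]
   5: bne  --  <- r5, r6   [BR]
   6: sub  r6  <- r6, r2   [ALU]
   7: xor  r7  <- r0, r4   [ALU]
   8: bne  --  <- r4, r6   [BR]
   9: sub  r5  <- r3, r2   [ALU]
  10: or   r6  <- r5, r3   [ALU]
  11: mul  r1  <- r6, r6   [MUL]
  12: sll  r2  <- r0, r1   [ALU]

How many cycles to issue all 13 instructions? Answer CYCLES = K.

t=0 i0:mulh.MUL ; no-port MUL/BR
t=1 i1:beq.BR ; no-port BR/BR
t=2 i2&i3:blt.BR add.ALU ; pair
t=3 i4&i5:xor.ALU bne.BR ; pair
t=4 i6&i7:sub.ALU xor.ALU ; pair
t=5 i8&i9:bne.BR sub.ALU ; pair
t=6 i10:or.ALU ; RAW r6
t=7 i11:mul.MUL ; RAW r1
t=8 i12:sll.ALU ; tail

CYCLES = 9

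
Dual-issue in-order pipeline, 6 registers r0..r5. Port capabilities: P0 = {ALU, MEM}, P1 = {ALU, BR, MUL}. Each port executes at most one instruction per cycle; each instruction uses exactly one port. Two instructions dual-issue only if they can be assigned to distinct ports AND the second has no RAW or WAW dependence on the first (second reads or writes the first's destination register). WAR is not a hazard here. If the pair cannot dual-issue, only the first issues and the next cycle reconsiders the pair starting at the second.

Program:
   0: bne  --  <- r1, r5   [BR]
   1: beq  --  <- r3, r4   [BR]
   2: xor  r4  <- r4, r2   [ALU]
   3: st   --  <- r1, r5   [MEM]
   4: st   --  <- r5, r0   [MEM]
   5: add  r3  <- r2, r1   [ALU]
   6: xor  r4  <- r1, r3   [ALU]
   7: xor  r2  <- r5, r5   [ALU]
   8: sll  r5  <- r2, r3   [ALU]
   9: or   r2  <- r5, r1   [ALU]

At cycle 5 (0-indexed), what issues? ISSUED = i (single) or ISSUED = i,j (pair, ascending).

ISSUED = 8

[0] i0  bne  -- no-port BR/BR
[1] i1+i2  beq;xor  -- 2-wide
[2] i3  st  -- no-port MEM/MEM
[3] i4+i5  st;add  -- 2-wide
[4] i6+i7  xor;xor  -- 2-wide
[5] i8  sll  -- RAW r5
[6] i9  or  -- tail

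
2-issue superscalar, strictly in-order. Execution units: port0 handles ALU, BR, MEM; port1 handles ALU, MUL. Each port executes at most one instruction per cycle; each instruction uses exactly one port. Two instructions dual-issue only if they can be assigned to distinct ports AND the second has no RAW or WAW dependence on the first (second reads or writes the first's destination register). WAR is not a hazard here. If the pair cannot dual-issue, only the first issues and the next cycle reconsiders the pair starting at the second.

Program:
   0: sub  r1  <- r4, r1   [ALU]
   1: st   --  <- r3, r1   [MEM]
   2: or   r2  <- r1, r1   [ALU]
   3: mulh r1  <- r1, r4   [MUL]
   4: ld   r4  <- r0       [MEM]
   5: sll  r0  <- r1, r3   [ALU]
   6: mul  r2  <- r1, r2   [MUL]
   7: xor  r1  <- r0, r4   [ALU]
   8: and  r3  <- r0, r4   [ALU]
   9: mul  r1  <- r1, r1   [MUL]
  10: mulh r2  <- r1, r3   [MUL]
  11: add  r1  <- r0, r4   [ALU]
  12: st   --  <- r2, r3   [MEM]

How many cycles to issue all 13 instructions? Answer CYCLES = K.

c0: i0 sub.ALU  RAW r1
c1: i1&i2 st.MEM;or.ALU  dual
c2: i3&i4 mulh.MUL;ld.MEM  dual
c3: i5&i6 sll.ALU;mul.MUL  dual
c4: i7&i8 xor.ALU;and.ALU  dual
c5: i9 mul.MUL  no-port MUL/MUL
c6: i10&i11 mulh.MUL;add.ALU  dual
c7: i12 st.MEM  tail

CYCLES = 8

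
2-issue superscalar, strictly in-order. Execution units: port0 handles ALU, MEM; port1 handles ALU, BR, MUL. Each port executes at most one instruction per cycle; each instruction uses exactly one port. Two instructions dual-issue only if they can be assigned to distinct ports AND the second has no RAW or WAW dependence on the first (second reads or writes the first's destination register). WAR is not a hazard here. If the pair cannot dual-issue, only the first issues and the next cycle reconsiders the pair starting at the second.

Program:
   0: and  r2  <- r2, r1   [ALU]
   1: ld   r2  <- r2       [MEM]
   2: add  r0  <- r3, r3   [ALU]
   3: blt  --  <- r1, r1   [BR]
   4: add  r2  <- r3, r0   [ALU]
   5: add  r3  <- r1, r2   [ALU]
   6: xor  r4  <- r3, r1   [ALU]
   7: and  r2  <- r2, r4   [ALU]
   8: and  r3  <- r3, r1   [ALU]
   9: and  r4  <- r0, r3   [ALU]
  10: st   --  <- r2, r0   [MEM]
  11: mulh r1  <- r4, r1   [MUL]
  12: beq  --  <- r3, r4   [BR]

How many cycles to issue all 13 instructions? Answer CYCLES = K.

CYCLES = 9

  cy0 -> i0 (and) RAW+WAW r2
  cy1 -> i1&i2 (ld+add) dual
  cy2 -> i3&i4 (blt+add) dual
  cy3 -> i5 (add) RAW r3
  cy4 -> i6 (xor) RAW r4
  cy5 -> i7&i8 (and+and) dual
  cy6 -> i9&i10 (and+st) dual
  cy7 -> i11 (mulh) no-port MUL/BR
  cy8 -> i12 (beq) tail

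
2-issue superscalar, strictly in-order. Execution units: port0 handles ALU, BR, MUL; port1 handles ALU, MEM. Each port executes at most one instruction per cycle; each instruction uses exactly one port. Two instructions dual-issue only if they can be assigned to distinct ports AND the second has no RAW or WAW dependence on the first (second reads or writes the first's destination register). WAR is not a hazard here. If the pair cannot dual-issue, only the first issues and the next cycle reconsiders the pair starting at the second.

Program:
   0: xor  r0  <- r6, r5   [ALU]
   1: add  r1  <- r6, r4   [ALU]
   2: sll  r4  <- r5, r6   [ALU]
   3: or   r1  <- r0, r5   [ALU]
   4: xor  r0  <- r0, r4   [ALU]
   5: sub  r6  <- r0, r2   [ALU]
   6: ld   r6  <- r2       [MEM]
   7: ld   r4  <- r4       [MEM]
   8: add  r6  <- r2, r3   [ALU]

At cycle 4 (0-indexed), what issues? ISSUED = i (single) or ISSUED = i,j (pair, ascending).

c0: i0+i1 xor.ALU/add.ALU  dual
c1: i2+i3 sll.ALU/or.ALU  dual
c2: i4 xor.ALU  RAW r0
c3: i5 sub.ALU  WAW r6
c4: i6 ld.MEM  no-port MEM/MEM
c5: i7+i8 ld.MEM/add.ALU  dual

ISSUED = 6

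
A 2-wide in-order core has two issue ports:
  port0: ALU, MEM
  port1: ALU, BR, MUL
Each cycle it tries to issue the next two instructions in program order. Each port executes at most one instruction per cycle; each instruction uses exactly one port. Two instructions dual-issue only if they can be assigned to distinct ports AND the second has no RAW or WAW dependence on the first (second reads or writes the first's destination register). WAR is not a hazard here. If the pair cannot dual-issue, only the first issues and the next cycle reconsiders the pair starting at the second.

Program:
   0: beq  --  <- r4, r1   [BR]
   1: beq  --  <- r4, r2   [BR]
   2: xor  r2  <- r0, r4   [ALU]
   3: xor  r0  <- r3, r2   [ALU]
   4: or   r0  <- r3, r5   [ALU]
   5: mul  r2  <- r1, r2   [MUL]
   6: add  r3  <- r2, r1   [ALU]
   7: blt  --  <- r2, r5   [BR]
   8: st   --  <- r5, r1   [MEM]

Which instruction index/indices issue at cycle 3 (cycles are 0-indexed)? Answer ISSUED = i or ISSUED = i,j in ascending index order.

t=0 i0:beq ; no-port BR/BR
t=1 i1,i2:beq+xor ; pair
t=2 i3:xor ; WAW r0
t=3 i4,i5:or+mul ; pair
t=4 i6,i7:add+blt ; pair
t=5 i8:st ; tail

ISSUED = 4,5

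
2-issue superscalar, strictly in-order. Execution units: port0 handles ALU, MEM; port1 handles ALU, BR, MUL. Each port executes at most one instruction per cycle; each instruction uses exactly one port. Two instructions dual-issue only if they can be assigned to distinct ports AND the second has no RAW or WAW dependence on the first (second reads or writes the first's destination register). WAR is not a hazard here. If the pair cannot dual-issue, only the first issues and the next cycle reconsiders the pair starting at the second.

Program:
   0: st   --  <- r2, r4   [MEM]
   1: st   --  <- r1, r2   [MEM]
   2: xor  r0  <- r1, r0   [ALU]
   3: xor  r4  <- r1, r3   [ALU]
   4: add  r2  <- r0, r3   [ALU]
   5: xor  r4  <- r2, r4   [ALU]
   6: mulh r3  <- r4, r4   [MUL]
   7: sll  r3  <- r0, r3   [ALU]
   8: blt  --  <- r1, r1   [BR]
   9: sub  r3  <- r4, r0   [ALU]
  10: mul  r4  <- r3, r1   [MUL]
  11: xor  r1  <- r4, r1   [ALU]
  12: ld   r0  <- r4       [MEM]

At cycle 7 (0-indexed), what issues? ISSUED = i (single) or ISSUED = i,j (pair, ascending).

ISSUED = 10

[0] i0  st  -- no-port MEM/MEM
[1] i1/i2  st+xor  -- pair
[2] i3/i4  xor+add  -- pair
[3] i5  xor  -- RAW r4
[4] i6  mulh  -- RAW+WAW r3
[5] i7/i8  sll+blt  -- pair
[6] i9  sub  -- RAW r3
[7] i10  mul  -- RAW r4
[8] i11/i12  xor+ld  -- pair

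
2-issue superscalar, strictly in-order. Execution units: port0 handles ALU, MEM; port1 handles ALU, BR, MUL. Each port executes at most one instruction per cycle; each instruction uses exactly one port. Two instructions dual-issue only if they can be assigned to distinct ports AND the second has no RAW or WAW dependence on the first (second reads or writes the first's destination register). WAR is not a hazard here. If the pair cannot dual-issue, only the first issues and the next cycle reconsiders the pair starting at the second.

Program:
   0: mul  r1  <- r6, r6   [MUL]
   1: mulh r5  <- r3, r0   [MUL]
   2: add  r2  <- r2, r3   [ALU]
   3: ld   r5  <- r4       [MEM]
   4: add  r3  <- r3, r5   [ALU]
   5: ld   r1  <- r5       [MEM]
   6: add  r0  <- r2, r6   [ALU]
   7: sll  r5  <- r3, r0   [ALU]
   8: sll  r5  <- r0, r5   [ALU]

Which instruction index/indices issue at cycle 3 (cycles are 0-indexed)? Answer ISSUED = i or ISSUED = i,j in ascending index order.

#0 head=0: mul.MUL i0 no-port MUL/MUL
#1 head=1: mulh.MUL/add.ALU i1&i2 pair
#2 head=3: ld.MEM i3 RAW r5
#3 head=4: add.ALU/ld.MEM i4&i5 pair
#4 head=6: add.ALU i6 RAW r0
#5 head=7: sll.ALU i7 RAW+WAW r5
#6 head=8: sll.ALU i8 tail

ISSUED = 4,5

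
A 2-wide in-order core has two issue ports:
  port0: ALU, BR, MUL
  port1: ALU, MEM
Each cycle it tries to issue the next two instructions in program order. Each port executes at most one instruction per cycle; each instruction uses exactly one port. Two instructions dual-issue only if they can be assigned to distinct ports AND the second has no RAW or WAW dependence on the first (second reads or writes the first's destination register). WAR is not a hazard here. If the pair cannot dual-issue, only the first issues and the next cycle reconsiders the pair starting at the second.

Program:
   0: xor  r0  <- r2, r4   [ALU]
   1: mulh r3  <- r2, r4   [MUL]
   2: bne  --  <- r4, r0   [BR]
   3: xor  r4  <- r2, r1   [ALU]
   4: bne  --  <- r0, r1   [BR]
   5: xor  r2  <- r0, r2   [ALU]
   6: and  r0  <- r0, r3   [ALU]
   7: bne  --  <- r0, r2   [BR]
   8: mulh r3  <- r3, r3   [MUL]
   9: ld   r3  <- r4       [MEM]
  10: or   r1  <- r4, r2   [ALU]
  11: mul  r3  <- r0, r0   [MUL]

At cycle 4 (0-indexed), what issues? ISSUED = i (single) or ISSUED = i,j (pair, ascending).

ISSUED = 7

c0: i0/i1 xor+mulh  pair
c1: i2/i3 bne+xor  pair
c2: i4/i5 bne+xor  pair
c3: i6 and  RAW r0
c4: i7 bne  no-port BR/MUL
c5: i8 mulh  WAW r3
c6: i9/i10 ld+or  pair
c7: i11 mul  tail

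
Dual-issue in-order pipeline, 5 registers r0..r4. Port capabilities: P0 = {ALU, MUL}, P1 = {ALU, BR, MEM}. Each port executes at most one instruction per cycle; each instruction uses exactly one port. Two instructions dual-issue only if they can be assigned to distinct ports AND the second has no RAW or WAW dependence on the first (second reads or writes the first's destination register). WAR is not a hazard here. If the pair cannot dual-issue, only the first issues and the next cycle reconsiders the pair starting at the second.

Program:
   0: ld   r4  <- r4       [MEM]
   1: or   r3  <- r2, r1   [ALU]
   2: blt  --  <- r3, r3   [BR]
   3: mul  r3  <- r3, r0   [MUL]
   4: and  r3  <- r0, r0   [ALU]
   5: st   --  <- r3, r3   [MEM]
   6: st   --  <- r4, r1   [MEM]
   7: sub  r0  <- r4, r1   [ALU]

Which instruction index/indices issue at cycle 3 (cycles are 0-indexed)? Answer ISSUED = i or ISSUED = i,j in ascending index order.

c0: i0/i1 ld.MEM or.ALU  dual
c1: i2/i3 blt.BR mul.MUL  dual
c2: i4 and.ALU  RAW r3
c3: i5 st.MEM  no-port MEM/MEM
c4: i6/i7 st.MEM sub.ALU  dual

ISSUED = 5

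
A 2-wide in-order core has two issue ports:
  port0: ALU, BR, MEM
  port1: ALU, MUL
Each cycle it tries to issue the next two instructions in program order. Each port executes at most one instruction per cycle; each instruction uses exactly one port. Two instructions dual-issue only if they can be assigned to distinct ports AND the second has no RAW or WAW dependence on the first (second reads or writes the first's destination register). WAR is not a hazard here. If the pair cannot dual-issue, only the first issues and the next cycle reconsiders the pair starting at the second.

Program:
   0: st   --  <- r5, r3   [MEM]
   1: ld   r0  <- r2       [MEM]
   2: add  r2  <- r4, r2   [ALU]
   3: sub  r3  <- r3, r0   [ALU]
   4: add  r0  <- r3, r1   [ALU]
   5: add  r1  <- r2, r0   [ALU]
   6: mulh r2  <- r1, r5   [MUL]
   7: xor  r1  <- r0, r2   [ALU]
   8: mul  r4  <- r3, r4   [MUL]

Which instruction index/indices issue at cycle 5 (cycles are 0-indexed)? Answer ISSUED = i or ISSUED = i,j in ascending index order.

[0] i0  st  -- no-port MEM/MEM
[1] i1/i2  ld/add  -- dual
[2] i3  sub  -- RAW r3
[3] i4  add  -- RAW r0
[4] i5  add  -- RAW r1
[5] i6  mulh  -- RAW r2
[6] i7/i8  xor/mul  -- dual

ISSUED = 6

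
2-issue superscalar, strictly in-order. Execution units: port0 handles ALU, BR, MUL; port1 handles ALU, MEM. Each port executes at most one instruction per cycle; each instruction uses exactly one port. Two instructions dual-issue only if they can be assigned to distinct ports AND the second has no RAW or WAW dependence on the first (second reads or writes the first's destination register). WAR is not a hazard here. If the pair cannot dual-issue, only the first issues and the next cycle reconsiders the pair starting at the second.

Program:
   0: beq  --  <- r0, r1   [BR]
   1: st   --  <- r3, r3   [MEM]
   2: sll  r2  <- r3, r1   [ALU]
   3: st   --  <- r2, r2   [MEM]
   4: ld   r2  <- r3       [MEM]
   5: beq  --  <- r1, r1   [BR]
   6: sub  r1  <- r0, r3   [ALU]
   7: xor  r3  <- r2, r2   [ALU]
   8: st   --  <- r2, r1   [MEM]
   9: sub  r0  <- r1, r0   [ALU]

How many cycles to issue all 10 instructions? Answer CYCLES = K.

CYCLES = 6

  cy0 -> i0&i1 (beq+st) pair
  cy1 -> i2 (sll) RAW r2
  cy2 -> i3 (st) no-port MEM/MEM
  cy3 -> i4&i5 (ld+beq) pair
  cy4 -> i6&i7 (sub+xor) pair
  cy5 -> i8&i9 (st+sub) pair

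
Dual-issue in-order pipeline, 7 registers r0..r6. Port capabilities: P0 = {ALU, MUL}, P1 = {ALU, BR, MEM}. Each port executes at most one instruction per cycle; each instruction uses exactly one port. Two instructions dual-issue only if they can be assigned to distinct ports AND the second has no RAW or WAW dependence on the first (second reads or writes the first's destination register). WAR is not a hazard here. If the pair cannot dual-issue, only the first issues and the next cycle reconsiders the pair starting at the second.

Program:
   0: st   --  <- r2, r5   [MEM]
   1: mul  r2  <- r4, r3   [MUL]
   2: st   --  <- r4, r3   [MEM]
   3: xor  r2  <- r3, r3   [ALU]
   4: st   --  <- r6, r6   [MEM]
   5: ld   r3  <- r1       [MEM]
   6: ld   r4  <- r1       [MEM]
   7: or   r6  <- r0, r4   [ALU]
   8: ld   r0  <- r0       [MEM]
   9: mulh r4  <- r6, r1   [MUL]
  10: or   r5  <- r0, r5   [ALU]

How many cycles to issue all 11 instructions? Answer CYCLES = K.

t=0 i0/i1:st.MEM;mul.MUL ; dual
t=1 i2/i3:st.MEM;xor.ALU ; dual
t=2 i4:st.MEM ; no-port MEM/MEM
t=3 i5:ld.MEM ; no-port MEM/MEM
t=4 i6:ld.MEM ; RAW r4
t=5 i7/i8:or.ALU;ld.MEM ; dual
t=6 i9/i10:mulh.MUL;or.ALU ; dual

CYCLES = 7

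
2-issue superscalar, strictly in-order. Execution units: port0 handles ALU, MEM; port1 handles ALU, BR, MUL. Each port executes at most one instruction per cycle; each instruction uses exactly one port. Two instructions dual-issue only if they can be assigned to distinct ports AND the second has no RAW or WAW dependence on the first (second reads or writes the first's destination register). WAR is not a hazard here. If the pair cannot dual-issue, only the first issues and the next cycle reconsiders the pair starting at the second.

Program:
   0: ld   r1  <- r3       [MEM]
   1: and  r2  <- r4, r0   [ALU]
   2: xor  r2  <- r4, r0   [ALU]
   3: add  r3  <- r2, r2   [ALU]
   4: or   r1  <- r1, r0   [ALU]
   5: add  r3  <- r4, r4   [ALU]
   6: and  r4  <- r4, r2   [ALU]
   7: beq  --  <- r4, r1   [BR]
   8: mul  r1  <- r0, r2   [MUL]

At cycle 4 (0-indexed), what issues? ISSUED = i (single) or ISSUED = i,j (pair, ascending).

c0: i0/i1 ld/and  pair
c1: i2 xor  RAW r2
c2: i3/i4 add/or  pair
c3: i5/i6 add/and  pair
c4: i7 beq  no-port BR/MUL
c5: i8 mul  tail

ISSUED = 7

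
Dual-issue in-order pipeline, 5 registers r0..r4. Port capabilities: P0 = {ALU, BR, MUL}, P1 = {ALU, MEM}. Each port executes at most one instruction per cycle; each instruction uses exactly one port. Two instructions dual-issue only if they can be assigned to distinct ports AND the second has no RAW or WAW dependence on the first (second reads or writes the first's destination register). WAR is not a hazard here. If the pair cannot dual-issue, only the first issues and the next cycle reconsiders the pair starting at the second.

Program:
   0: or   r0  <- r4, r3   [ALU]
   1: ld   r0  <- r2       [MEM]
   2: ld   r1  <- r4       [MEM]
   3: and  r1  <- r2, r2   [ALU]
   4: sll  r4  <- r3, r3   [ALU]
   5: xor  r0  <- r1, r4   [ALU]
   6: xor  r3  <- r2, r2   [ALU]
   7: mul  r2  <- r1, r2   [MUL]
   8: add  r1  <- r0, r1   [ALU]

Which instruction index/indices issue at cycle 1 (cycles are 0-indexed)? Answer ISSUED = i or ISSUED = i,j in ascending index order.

ISSUED = 1

[0] i0  or  -- WAW r0
[1] i1  ld  -- no-port MEM/MEM
[2] i2  ld  -- WAW r1
[3] i3/i4  and/sll  -- pair
[4] i5/i6  xor/xor  -- pair
[5] i7/i8  mul/add  -- pair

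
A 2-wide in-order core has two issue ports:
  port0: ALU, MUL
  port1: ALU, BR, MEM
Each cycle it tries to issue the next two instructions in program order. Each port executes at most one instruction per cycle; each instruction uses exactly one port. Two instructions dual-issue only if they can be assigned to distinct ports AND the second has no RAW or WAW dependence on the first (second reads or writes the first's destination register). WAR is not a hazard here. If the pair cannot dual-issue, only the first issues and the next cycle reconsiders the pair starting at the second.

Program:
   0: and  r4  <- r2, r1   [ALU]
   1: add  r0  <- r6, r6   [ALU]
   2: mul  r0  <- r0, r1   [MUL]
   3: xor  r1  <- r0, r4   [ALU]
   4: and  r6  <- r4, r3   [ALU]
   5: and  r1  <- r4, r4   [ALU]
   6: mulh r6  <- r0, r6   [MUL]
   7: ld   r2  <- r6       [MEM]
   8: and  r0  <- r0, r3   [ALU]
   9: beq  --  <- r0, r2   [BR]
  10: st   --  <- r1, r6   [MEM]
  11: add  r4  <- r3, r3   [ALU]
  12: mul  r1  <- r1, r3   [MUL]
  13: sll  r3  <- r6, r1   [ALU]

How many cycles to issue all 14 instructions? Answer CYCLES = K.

  cy0 -> i0,i1 (and.ALU/add.ALU) 2-wide
  cy1 -> i2 (mul.MUL) RAW r0
  cy2 -> i3,i4 (xor.ALU/and.ALU) 2-wide
  cy3 -> i5,i6 (and.ALU/mulh.MUL) 2-wide
  cy4 -> i7,i8 (ld.MEM/and.ALU) 2-wide
  cy5 -> i9 (beq.BR) no-port BR/MEM
  cy6 -> i10,i11 (st.MEM/add.ALU) 2-wide
  cy7 -> i12 (mul.MUL) RAW r1
  cy8 -> i13 (sll.ALU) tail

CYCLES = 9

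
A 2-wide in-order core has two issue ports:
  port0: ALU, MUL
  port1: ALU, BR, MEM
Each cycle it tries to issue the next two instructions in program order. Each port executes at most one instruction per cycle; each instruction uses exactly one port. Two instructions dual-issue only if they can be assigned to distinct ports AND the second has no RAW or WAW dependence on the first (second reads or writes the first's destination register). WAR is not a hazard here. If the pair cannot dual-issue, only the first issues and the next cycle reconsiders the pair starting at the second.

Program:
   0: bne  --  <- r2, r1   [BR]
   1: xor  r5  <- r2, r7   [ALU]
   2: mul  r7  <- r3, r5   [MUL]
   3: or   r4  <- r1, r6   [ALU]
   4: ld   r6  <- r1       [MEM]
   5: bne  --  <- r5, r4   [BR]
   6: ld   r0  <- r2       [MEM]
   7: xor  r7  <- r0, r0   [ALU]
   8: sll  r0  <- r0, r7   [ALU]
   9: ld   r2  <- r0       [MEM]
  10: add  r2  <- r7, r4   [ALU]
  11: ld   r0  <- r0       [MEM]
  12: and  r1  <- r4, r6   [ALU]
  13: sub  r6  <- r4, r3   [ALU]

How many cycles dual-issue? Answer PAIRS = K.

[0] i0+i1  bne;xor  -- pair
[1] i2+i3  mul;or  -- pair
[2] i4  ld  -- no-port MEM/BR
[3] i5  bne  -- no-port BR/MEM
[4] i6  ld  -- RAW r0
[5] i7  xor  -- RAW r7
[6] i8  sll  -- RAW r0
[7] i9  ld  -- WAW r2
[8] i10+i11  add;ld  -- pair
[9] i12+i13  and;sub  -- pair

PAIRS = 4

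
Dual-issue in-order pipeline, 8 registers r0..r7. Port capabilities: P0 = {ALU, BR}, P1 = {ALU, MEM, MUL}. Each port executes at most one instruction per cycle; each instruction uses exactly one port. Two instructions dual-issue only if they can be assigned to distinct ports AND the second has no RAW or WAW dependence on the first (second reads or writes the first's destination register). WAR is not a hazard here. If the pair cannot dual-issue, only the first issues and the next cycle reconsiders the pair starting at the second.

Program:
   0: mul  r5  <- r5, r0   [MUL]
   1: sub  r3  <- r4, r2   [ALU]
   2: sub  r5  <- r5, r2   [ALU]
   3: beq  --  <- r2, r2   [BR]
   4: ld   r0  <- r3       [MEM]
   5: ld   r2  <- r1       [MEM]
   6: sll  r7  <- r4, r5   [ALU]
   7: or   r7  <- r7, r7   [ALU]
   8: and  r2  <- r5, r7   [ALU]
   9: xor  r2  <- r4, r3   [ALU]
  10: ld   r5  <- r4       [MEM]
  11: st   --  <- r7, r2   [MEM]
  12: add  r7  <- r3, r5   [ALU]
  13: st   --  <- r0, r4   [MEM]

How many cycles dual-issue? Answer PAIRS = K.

PAIRS = 5

#0 head=0: mul/sub i0,i1 dual
#1 head=2: sub/beq i2,i3 dual
#2 head=4: ld i4 no-port MEM/MEM
#3 head=5: ld/sll i5,i6 dual
#4 head=7: or i7 RAW r7
#5 head=8: and i8 WAW r2
#6 head=9: xor/ld i9,i10 dual
#7 head=11: st/add i11,i12 dual
#8 head=13: st i13 tail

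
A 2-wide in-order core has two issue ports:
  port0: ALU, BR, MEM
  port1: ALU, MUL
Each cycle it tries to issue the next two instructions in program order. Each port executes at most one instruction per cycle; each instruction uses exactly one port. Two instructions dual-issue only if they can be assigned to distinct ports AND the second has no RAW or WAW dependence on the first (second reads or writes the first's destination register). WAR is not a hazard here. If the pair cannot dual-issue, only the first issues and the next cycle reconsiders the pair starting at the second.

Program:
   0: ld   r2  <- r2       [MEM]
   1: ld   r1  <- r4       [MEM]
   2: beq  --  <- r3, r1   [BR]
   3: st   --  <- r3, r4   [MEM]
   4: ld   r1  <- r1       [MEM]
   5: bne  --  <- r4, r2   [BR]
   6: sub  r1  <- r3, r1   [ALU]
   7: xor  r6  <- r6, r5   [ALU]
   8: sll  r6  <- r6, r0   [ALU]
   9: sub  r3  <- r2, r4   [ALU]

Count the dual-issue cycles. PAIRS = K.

#0 head=0: ld i0 no-port MEM/MEM
#1 head=1: ld i1 no-port MEM/BR
#2 head=2: beq i2 no-port BR/MEM
#3 head=3: st i3 no-port MEM/MEM
#4 head=4: ld i4 no-port MEM/BR
#5 head=5: bne+sub i5+i6 2-wide
#6 head=7: xor i7 RAW+WAW r6
#7 head=8: sll+sub i8+i9 2-wide

PAIRS = 2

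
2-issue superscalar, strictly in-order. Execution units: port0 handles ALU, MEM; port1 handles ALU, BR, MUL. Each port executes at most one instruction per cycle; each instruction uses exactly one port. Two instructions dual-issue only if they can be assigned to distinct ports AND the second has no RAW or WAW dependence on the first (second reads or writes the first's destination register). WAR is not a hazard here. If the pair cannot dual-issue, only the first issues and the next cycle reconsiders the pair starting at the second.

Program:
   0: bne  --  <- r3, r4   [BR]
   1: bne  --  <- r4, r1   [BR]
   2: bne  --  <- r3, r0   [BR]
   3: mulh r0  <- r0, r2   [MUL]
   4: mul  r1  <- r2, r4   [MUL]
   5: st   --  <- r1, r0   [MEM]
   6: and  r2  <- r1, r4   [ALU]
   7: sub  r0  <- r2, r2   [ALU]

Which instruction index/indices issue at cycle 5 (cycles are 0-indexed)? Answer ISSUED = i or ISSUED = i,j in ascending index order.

ISSUED = 5,6

c0: i0 bne.BR  no-port BR/BR
c1: i1 bne.BR  no-port BR/BR
c2: i2 bne.BR  no-port BR/MUL
c3: i3 mulh.MUL  no-port MUL/MUL
c4: i4 mul.MUL  RAW r1
c5: i5&i6 st.MEM/and.ALU  pair
c6: i7 sub.ALU  tail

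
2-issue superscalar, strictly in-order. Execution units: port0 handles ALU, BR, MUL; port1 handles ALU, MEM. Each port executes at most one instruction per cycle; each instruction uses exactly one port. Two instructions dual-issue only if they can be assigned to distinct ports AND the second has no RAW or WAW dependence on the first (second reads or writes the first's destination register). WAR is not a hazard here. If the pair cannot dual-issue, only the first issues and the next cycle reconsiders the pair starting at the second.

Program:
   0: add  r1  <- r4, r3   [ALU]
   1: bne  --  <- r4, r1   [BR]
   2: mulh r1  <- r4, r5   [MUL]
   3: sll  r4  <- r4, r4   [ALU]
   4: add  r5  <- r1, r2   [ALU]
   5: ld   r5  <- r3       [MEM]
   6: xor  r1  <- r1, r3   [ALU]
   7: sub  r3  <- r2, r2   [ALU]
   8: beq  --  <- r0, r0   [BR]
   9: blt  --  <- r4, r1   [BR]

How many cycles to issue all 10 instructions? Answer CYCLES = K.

0. add.ALU @i0  | RAW r1
1. bne.BR @i1  | no-port BR/MUL
2. mulh.MUL;sll.ALU @i2/i3  | 2-wide
3. add.ALU @i4  | WAW r5
4. ld.MEM;xor.ALU @i5/i6  | 2-wide
5. sub.ALU;beq.BR @i7/i8  | 2-wide
6. blt.BR @i9  | tail

CYCLES = 7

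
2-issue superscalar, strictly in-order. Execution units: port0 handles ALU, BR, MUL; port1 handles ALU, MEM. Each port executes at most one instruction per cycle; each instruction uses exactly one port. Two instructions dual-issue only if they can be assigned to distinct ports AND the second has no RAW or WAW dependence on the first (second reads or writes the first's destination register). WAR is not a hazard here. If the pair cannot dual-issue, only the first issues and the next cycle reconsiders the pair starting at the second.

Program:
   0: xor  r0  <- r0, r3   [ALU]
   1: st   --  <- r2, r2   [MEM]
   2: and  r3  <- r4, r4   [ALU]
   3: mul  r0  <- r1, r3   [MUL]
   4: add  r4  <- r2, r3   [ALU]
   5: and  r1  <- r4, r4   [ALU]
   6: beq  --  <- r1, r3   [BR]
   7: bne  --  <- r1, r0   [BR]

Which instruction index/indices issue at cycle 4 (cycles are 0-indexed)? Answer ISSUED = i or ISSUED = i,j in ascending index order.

ISSUED = 6

[0] i0+i1  xor;st  -- dual
[1] i2  and  -- RAW r3
[2] i3+i4  mul;add  -- dual
[3] i5  and  -- RAW r1
[4] i6  beq  -- no-port BR/BR
[5] i7  bne  -- tail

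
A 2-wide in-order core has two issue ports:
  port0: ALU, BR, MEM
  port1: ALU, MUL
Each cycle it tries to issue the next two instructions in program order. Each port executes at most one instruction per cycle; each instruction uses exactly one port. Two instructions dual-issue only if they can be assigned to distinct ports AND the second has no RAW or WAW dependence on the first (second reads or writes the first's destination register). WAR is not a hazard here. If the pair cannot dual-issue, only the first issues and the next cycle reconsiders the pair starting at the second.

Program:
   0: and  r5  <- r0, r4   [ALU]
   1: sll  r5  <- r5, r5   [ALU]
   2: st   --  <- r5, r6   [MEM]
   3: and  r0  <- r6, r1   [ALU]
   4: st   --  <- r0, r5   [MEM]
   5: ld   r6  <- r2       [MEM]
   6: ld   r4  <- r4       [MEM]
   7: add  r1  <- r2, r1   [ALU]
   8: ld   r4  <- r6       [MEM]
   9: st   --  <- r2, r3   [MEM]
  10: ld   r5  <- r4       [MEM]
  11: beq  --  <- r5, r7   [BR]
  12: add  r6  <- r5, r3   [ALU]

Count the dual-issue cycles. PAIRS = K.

PAIRS = 3

  cy0 -> i0 (and) RAW+WAW r5
  cy1 -> i1 (sll) RAW r5
  cy2 -> i2+i3 (st and) 2-wide
  cy3 -> i4 (st) no-port MEM/MEM
  cy4 -> i5 (ld) no-port MEM/MEM
  cy5 -> i6+i7 (ld add) 2-wide
  cy6 -> i8 (ld) no-port MEM/MEM
  cy7 -> i9 (st) no-port MEM/MEM
  cy8 -> i10 (ld) no-port MEM/BR
  cy9 -> i11+i12 (beq add) 2-wide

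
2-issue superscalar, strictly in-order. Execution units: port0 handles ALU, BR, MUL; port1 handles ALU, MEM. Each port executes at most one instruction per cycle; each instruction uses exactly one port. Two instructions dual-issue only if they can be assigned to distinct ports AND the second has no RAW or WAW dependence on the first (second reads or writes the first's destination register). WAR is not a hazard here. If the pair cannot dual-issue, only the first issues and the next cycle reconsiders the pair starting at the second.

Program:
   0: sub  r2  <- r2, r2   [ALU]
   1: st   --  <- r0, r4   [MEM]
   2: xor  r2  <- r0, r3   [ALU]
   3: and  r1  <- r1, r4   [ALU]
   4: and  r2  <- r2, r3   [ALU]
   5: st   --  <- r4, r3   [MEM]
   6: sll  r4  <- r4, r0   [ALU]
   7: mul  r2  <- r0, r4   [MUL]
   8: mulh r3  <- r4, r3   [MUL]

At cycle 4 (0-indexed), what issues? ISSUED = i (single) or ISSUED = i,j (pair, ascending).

ISSUED = 7

[0] i0&i1  sub.ALU+st.MEM  -- 2-wide
[1] i2&i3  xor.ALU+and.ALU  -- 2-wide
[2] i4&i5  and.ALU+st.MEM  -- 2-wide
[3] i6  sll.ALU  -- RAW r4
[4] i7  mul.MUL  -- no-port MUL/MUL
[5] i8  mulh.MUL  -- tail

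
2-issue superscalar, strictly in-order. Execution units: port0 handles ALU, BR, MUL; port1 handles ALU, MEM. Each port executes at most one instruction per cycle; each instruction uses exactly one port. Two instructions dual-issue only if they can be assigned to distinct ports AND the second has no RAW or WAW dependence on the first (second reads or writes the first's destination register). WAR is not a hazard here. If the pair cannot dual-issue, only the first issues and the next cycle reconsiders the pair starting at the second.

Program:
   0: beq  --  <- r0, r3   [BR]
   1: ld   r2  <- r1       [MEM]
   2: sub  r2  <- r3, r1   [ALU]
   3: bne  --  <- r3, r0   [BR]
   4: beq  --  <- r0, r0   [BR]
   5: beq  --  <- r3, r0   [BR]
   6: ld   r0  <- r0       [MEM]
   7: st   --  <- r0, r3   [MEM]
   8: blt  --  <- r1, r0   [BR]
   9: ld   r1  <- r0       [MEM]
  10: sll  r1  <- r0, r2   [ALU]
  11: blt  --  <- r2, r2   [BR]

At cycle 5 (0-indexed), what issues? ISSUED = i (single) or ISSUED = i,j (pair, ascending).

c0: i0,i1 beq;ld  dual
c1: i2,i3 sub;bne  dual
c2: i4 beq  no-port BR/BR
c3: i5,i6 beq;ld  dual
c4: i7,i8 st;blt  dual
c5: i9 ld  WAW r1
c6: i10,i11 sll;blt  dual

ISSUED = 9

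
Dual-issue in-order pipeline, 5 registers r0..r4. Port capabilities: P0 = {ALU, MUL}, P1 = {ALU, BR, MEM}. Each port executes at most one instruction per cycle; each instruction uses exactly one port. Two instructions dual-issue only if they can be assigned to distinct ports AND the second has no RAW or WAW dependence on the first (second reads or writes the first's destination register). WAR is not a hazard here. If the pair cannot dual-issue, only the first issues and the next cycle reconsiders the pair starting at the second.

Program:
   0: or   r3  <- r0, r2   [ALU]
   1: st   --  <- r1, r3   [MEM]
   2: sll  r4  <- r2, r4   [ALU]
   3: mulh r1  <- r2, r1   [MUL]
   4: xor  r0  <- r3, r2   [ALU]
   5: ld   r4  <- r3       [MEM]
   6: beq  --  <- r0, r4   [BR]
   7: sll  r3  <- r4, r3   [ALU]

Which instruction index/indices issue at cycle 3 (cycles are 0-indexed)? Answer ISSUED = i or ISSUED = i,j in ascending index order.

ISSUED = 5

0. or @i0  | RAW r3
1. st sll @i1&i2  | 2-wide
2. mulh xor @i3&i4  | 2-wide
3. ld @i5  | no-port MEM/BR
4. beq sll @i6&i7  | 2-wide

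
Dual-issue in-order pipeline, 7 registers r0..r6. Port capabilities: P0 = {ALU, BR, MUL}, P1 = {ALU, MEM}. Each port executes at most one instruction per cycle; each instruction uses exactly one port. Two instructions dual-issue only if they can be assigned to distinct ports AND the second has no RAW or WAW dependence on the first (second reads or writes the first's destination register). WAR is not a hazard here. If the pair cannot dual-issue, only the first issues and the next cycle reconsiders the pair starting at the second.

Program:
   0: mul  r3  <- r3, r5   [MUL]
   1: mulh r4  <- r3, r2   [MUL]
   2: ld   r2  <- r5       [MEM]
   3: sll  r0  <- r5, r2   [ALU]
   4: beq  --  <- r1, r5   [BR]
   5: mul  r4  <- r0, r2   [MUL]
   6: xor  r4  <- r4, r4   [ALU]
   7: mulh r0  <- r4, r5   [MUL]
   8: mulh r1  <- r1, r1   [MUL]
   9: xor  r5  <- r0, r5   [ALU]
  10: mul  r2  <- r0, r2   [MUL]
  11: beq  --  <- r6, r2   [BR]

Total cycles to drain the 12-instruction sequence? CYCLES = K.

CYCLES = 9

c0: i0 mul  no-port MUL/MUL
c1: i1+i2 mulh/ld  pair
c2: i3+i4 sll/beq  pair
c3: i5 mul  RAW+WAW r4
c4: i6 xor  RAW r4
c5: i7 mulh  no-port MUL/MUL
c6: i8+i9 mulh/xor  pair
c7: i10 mul  no-port MUL/BR
c8: i11 beq  tail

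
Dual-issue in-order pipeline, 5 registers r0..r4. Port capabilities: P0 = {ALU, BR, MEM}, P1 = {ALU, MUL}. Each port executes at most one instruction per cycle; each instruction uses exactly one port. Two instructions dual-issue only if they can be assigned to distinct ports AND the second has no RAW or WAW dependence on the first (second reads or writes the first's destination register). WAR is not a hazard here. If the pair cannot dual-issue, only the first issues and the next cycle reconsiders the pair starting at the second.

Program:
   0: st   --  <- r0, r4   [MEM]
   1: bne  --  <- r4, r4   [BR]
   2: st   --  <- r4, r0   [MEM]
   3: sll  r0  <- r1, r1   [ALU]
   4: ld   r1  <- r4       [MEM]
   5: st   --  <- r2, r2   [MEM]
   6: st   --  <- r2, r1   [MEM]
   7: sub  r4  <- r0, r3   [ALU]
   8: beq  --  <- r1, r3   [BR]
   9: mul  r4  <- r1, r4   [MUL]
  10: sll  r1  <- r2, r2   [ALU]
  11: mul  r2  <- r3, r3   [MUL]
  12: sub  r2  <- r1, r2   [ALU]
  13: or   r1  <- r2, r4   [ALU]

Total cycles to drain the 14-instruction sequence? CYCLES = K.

t=0 i0:st ; no-port MEM/BR
t=1 i1:bne ; no-port BR/MEM
t=2 i2,i3:st sll ; pair
t=3 i4:ld ; no-port MEM/MEM
t=4 i5:st ; no-port MEM/MEM
t=5 i6,i7:st sub ; pair
t=6 i8,i9:beq mul ; pair
t=7 i10,i11:sll mul ; pair
t=8 i12:sub ; RAW r2
t=9 i13:or ; tail

CYCLES = 10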